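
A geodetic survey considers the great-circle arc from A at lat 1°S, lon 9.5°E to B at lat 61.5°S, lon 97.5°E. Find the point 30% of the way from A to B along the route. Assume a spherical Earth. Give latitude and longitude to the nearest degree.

≈ lat 24°S, lon 23°E

Write both endpoints as unit vectors p₁, p₂ with components (cos φ cos λ, cos φ sin λ, sin φ).
The central angle between the endpoints is δ = arccos(p₁·p₂) ≈ 1.539 rad (88.2°).
Interpolate at f = 0.30 with slerp weights a = sin((1−f)δ)/sin δ ≈ 0.881, b = sin(fδ)/sin δ ≈ 0.446.
p = a·p₁ + b·p₂ ≈ (0.841, 0.356, -0.407); φ = arcsin(p_z) ≈ -24.02°, λ = atan2(p_y, p_x) ≈ 22.95°.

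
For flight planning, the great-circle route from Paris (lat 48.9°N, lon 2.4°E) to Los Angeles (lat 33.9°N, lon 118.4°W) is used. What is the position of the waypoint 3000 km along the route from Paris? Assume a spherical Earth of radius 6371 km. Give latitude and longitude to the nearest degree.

≈ lat 61°N, lon 41°W

Convert each endpoint to a unit vector on the sphere (x = cos φ cos λ, y = cos φ sin λ, z = sin φ).
The central angle between the endpoints is δ = arccos(p₁·p₂) ≈ 1.429 rad (81.9°). The total great-circle distance is δ·R ≈ 1.429 × 6371 ≈ 9107 km, so the target fraction is f = 3000/9107 ≈ 0.329.
Interpolate at f ≈ 0.329 with slerp weights a = sin((1−f)δ)/sin δ ≈ 0.827, b = sin(fδ)/sin δ ≈ 0.458.
p = a·p₁ + b·p₂ ≈ (0.362, -0.312, 0.878); φ = arcsin(p_z) ≈ 61.46°, λ = atan2(p_y, p_x) ≈ -40.74°.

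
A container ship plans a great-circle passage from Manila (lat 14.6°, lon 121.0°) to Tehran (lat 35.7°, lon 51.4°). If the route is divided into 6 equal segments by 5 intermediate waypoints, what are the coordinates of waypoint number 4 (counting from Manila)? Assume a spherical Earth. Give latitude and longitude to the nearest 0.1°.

≈ lat 33.0°, lon 77.6°

The haversine formula gives a central angle δ ≈ 1.136 rad (65.1°) between the endpoints.
Interpolate at f = 4/6 with slerp weights a = sin((1−f)δ)/sin δ ≈ 0.408, b = sin(fδ)/sin δ ≈ 0.758.
p = a·p₁ + b·p₂ ≈ (0.181, 0.819, 0.545); φ = arcsin(p_z) ≈ 33.01°, λ = atan2(p_y, p_x) ≈ 77.56°.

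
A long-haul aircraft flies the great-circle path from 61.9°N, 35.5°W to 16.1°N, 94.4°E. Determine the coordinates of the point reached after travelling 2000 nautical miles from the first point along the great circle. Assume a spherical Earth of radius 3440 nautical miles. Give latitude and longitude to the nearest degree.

Write both endpoints as unit vectors p₁, p₂ with components (cos φ cos λ, cos φ sin λ, sin φ).
The central angle between the endpoints is δ = arccos(p₁·p₂) ≈ 1.616 rad (92.6°). The total great-circle distance is δ·R ≈ 1.616 × 3440 ≈ 5561 nmi, so the target fraction is f = 2000/5561 ≈ 0.360.
Interpolate at f ≈ 0.360 with slerp weights a = sin((1−f)δ)/sin δ ≈ 0.861, b = sin(fδ)/sin δ ≈ 0.550.
p = a·p₁ + b·p₂ ≈ (0.290, 0.291, 0.912); φ = arcsin(p_z) ≈ 65.75°, λ = atan2(p_y, p_x) ≈ 45.16°.

≈ 66°N, 45°E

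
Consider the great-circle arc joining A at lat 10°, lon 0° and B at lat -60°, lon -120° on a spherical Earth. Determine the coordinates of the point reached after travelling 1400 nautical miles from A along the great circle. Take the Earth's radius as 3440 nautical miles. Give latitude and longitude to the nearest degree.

≈ lat -11°, lon -11°

Write both endpoints as unit vectors p₁, p₂ with components (cos φ cos λ, cos φ sin λ, sin φ).
The central angle between the endpoints is δ = arccos(p₁·p₂) ≈ 1.979 rad (113.4°). The total great-circle distance is δ·R ≈ 1.979 × 3440 ≈ 6806 nmi, so the target fraction is f = 1400/6806 ≈ 0.206.
Interpolate at f ≈ 0.206 with slerp weights a = sin((1−f)δ)/sin δ ≈ 1.089, b = sin(fδ)/sin δ ≈ 0.431.
p = a·p₁ + b·p₂ ≈ (0.965, -0.187, -0.184); φ = arcsin(p_z) ≈ -10.62°, λ = atan2(p_y, p_x) ≈ -10.95°.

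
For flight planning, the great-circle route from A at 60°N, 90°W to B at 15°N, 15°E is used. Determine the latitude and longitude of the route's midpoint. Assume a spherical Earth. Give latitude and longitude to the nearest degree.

≈ 49°N, 15°W

Write both endpoints as unit vectors p₁, p₂ with components (cos φ cos λ, cos φ sin λ, sin φ).
The central angle between the endpoints is δ = arccos(p₁·p₂) ≈ 1.471 rad (84.3°).
Interpolate at f = 1/2 with slerp weights a = sin((1−f)δ)/sin δ ≈ 0.674, b = sin(fδ)/sin δ ≈ 0.674.
p = a·p₁ + b·p₂ ≈ (0.629, -0.169, 0.759); φ = arcsin(p_z) ≈ 49.35°, λ = atan2(p_y, p_x) ≈ -15.00°.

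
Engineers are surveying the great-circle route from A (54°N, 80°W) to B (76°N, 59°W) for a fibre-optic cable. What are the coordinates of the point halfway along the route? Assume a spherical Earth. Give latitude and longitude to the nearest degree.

≈ (65°N, 74°W)

From cos δ = sin φ₁ sin φ₂ + cos φ₁ cos φ₂ cos Δλ, the central angle is δ ≈ 0.408 rad (23.4°).
Interpolate at f = 1/2 with slerp weights a = sin((1−f)δ)/sin δ ≈ 0.511, b = sin(fδ)/sin δ ≈ 0.511.
p = a·p₁ + b·p₂ ≈ (0.116, -0.401, 0.909); φ = arcsin(p_z) ≈ 65.30°, λ = atan2(p_y, p_x) ≈ -73.92°.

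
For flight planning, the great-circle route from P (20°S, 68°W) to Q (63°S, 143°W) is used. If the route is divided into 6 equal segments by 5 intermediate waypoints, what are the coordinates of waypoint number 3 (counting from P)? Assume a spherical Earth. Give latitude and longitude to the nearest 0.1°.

Convert each endpoint to a unit vector on the sphere (x = cos φ cos λ, y = cos φ sin λ, z = sin φ).
The central angle between the endpoints is δ = arccos(p₁·p₂) ≈ 1.143 rad (65.5°).
Interpolate at f = 3/6 with slerp weights a = sin((1−f)δ)/sin δ ≈ 0.594, b = sin(fδ)/sin δ ≈ 0.594.
p = a·p₁ + b·p₂ ≈ (-0.006, -0.680, -0.733); φ = arcsin(p_z) ≈ -47.13°, λ = atan2(p_y, p_x) ≈ -90.53°.

≈ (47.1°S, 90.5°W)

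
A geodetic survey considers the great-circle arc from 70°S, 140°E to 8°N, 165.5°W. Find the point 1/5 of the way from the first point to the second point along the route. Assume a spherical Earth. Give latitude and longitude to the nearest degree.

Convert each endpoint to a unit vector on the sphere (x = cos φ cos λ, y = cos φ sin λ, z = sin φ).
The central angle between the endpoints is δ = arccos(p₁·p₂) ≈ 1.505 rad (86.2°).
Interpolate at f = 1/5 with slerp weights a = sin((1−f)δ)/sin δ ≈ 0.935, b = sin(fδ)/sin δ ≈ 0.297.
p = a·p₁ + b·p₂ ≈ (-0.530, 0.132, -0.838); φ = arcsin(p_z) ≈ -56.90°, λ = atan2(p_y, p_x) ≈ 166.01°.

≈ 57°S, 166°E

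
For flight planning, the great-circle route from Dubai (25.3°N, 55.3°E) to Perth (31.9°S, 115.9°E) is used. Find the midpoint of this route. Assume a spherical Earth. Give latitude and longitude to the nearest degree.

The haversine formula gives a central angle δ ≈ 1.419 rad (81.3°) between the endpoints.
Interpolate at f = 1/2 with slerp weights a = sin((1−f)δ)/sin δ ≈ 0.659, b = sin(fδ)/sin δ ≈ 0.659.
p = a·p₁ + b·p₂ ≈ (0.095, 0.993, -0.067); φ = arcsin(p_z) ≈ -3.82°, λ = atan2(p_y, p_x) ≈ 84.55°.

≈ (4°S, 85°E)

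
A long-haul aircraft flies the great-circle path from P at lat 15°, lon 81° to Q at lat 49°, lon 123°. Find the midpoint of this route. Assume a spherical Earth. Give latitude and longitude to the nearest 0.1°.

≈ lat 33.7°, lon 97.8°

Write both endpoints as unit vectors p₁, p₂ with components (cos φ cos λ, cos φ sin λ, sin φ).
The central angle between the endpoints is δ = arccos(p₁·p₂) ≈ 0.842 rad (48.2°).
Interpolate at f = 1/2 with slerp weights a = sin((1−f)δ)/sin δ ≈ 0.548, b = sin(fδ)/sin δ ≈ 0.548.
p = a·p₁ + b·p₂ ≈ (-0.113, 0.824, 0.555); φ = arcsin(p_z) ≈ 33.72°, λ = atan2(p_y, p_x) ≈ 97.81°.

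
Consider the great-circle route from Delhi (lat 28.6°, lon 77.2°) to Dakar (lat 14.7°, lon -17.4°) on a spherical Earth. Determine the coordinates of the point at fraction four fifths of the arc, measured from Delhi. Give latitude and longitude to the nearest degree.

Write both endpoints as unit vectors p₁, p₂ with components (cos φ cos λ, cos φ sin λ, sin φ).
The central angle between the endpoints is δ = arccos(p₁·p₂) ≈ 1.517 rad (86.9°).
Interpolate at f = 4/5 with slerp weights a = sin((1−f)δ)/sin δ ≈ 0.299, b = sin(fδ)/sin δ ≈ 0.938.
p = a·p₁ + b·p₂ ≈ (0.924, -0.015, 0.381); φ = arcsin(p_z) ≈ 22.42°, λ = atan2(p_y, p_x) ≈ -0.94°.

≈ lat 22°, lon -1°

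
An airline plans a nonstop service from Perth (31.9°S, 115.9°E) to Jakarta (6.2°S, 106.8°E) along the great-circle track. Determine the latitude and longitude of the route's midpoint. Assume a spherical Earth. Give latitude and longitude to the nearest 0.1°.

The haversine formula gives a central angle δ ≈ 0.472 rad (27.1°) between the endpoints.
Interpolate at f = 1/2 with slerp weights a = sin((1−f)δ)/sin δ ≈ 0.514, b = sin(fδ)/sin δ ≈ 0.514.
p = a·p₁ + b·p₂ ≈ (-0.338, 0.882, -0.327); φ = arcsin(p_z) ≈ -19.11°, λ = atan2(p_y, p_x) ≈ 110.99°.

≈ (19.1°S, 111.0°E)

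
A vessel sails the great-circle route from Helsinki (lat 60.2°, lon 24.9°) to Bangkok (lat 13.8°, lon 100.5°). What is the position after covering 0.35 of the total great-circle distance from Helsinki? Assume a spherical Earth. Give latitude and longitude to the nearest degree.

The haversine formula gives a central angle δ ≈ 1.238 rad (70.9°) between the endpoints.
Interpolate at f = 0.35 with slerp weights a = sin((1−f)δ)/sin δ ≈ 0.762, b = sin(fδ)/sin δ ≈ 0.444.
p = a·p₁ + b·p₂ ≈ (0.265, 0.584, 0.768); φ = arcsin(p_z) ≈ 50.13°, λ = atan2(p_y, p_x) ≈ 65.58°.

≈ lat 50°, lon 66°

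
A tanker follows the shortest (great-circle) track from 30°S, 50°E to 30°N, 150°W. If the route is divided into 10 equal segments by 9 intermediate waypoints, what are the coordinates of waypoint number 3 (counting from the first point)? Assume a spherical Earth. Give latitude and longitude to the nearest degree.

≈ 16°S, 101°E

Convert each endpoint to a unit vector on the sphere (x = cos φ cos λ, y = cos φ sin λ, z = sin φ).
The central angle between the endpoints is δ = arccos(p₁·p₂) ≈ 2.840 rad (162.7°).
Interpolate at f = 3/10 with slerp weights a = sin((1−f)δ)/sin δ ≈ 3.075, b = sin(fδ)/sin δ ≈ 2.531.
p = a·p₁ + b·p₂ ≈ (-0.186, 0.944, -0.272); φ = arcsin(p_z) ≈ -15.79°, λ = atan2(p_y, p_x) ≈ 101.17°.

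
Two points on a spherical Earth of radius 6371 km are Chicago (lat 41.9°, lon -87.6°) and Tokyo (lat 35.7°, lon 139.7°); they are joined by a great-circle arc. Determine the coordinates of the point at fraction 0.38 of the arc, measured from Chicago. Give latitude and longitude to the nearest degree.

From cos δ = sin φ₁ sin φ₂ + cos φ₁ cos φ₂ cos Δλ, the central angle is δ ≈ 1.591 rad (91.2°).
Interpolate at f = 0.38 with slerp weights a = sin((1−f)δ)/sin δ ≈ 0.834, b = sin(fδ)/sin δ ≈ 0.569.
p = a·p₁ + b·p₂ ≈ (-0.326, -0.322, 0.889); φ = arcsin(p_z) ≈ 62.73°, λ = atan2(p_y, p_x) ≈ -135.39°.

≈ lat 63°, lon -135°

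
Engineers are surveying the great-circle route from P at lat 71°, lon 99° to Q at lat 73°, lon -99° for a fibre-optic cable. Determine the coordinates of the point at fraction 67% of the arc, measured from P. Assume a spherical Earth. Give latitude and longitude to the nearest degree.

≈ lat 84°, lon -119°

Write both endpoints as unit vectors p₁, p₂ with components (cos φ cos λ, cos φ sin λ, sin φ).
The central angle between the endpoints is δ = arccos(p₁·p₂) ≈ 0.620 rad (35.5°).
Interpolate at f = 0.67 with slerp weights a = sin((1−f)δ)/sin δ ≈ 0.350, b = sin(fδ)/sin δ ≈ 0.695.
p = a·p₁ + b·p₂ ≈ (-0.050, -0.088, 0.995); φ = arcsin(p_z) ≈ 84.20°, λ = atan2(p_y, p_x) ≈ -119.36°.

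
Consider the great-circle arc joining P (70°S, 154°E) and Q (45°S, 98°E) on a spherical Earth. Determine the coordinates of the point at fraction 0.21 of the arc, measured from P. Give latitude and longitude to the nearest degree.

≈ (67°S, 134°E)

Write both endpoints as unit vectors p₁, p₂ with components (cos φ cos λ, cos φ sin λ, sin φ).
The central angle between the endpoints is δ = arccos(p₁·p₂) ≈ 0.644 rad (36.9°).
Interpolate at f = 0.21 with slerp weights a = sin((1−f)δ)/sin δ ≈ 0.811, b = sin(fδ)/sin δ ≈ 0.225.
p = a·p₁ + b·p₂ ≈ (-0.271, 0.279, -0.921); φ = arcsin(p_z) ≈ -67.09°, λ = atan2(p_y, p_x) ≈ 134.23°.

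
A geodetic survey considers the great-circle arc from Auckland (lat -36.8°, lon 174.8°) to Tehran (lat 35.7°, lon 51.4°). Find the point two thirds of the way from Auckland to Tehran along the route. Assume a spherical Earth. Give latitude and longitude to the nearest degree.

≈ lat 13°, lon 95°

Write both endpoints as unit vectors p₁, p₂ with components (cos φ cos λ, cos φ sin λ, sin φ).
The central angle between the endpoints is δ = arccos(p₁·p₂) ≈ 2.357 rad (135.0°).
Interpolate at f = 2/3 with slerp weights a = sin((1−f)δ)/sin δ ≈ 1.001, b = sin(fδ)/sin δ ≈ 1.415.
p = a·p₁ + b·p₂ ≈ (-0.081, 0.971, 0.226); φ = arcsin(p_z) ≈ 13.08°, λ = atan2(p_y, p_x) ≈ 94.78°.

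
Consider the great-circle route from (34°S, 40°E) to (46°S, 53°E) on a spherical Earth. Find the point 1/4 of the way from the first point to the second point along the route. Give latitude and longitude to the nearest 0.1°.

≈ (37.1°S, 42.8°E)

The haversine formula gives a central angle δ ≈ 0.271 rad (15.6°) between the endpoints.
Interpolate at f = 1/4 with slerp weights a = sin((1−f)δ)/sin δ ≈ 0.754, b = sin(fδ)/sin δ ≈ 0.253.
p = a·p₁ + b·p₂ ≈ (0.585, 0.542, -0.604); φ = arcsin(p_z) ≈ -37.13°, λ = atan2(p_y, p_x) ≈ 42.84°.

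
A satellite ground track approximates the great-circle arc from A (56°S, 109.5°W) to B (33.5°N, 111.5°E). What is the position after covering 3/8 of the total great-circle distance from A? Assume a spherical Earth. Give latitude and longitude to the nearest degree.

Convert each endpoint to a unit vector on the sphere (x = cos φ cos λ, y = cos φ sin λ, z = sin φ).
The central angle between the endpoints is δ = arccos(p₁·p₂) ≈ 2.514 rad (144.0°).
Interpolate at f = 3/8 with slerp weights a = sin((1−f)δ)/sin δ ≈ 1.703, b = sin(fδ)/sin δ ≈ 1.378.
p = a·p₁ + b·p₂ ≈ (-0.739, 0.172, -0.651); φ = arcsin(p_z) ≈ -40.64°, λ = atan2(p_y, p_x) ≈ 166.94°.

≈ (41°S, 167°E)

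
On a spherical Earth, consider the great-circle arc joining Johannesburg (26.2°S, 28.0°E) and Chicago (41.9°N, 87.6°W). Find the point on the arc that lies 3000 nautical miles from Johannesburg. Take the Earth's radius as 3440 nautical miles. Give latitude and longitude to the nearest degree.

≈ 6°N, 12°W

Convert each endpoint to a unit vector on the sphere (x = cos φ cos λ, y = cos φ sin λ, z = sin φ).
The central angle between the endpoints is δ = arccos(p₁·p₂) ≈ 2.194 rad (125.7°). The total great-circle distance is δ·R ≈ 2.194 × 3440 ≈ 7546 nmi, so the target fraction is f = 3000/7546 ≈ 0.398.
Interpolate at f ≈ 0.398 with slerp weights a = sin((1−f)δ)/sin δ ≈ 1.193, b = sin(fδ)/sin δ ≈ 0.943.
p = a·p₁ + b·p₂ ≈ (0.975, -0.198, 0.103); φ = arcsin(p_z) ≈ 5.90°, λ = atan2(p_y, p_x) ≈ -11.51°.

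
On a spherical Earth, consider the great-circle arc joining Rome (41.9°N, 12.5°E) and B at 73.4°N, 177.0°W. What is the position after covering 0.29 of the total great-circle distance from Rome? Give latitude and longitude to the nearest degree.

≈ 61°N, 14°E

Convert each endpoint to a unit vector on the sphere (x = cos φ cos λ, y = cos φ sin λ, z = sin φ).
The central angle between the endpoints is δ = arccos(p₁·p₂) ≈ 1.126 rad (64.5°).
Interpolate at f = 0.29 with slerp weights a = sin((1−f)δ)/sin δ ≈ 0.794, b = sin(fδ)/sin δ ≈ 0.355.
p = a·p₁ + b·p₂ ≈ (0.476, 0.123, 0.871); φ = arcsin(p_z) ≈ 60.57°, λ = atan2(p_y, p_x) ≈ 14.45°.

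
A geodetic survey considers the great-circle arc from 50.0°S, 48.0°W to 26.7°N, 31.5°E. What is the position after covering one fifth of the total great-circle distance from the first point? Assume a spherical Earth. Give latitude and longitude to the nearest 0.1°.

≈ 38.3°S, 23.9°W

Convert each endpoint to a unit vector on the sphere (x = cos φ cos λ, y = cos φ sin λ, z = sin φ).
The central angle between the endpoints is δ = arccos(p₁·p₂) ≈ 1.813 rad (103.9°).
Interpolate at f = 1/5 with slerp weights a = sin((1−f)δ)/sin δ ≈ 1.023, b = sin(fδ)/sin δ ≈ 0.365.
p = a·p₁ + b·p₂ ≈ (0.718, -0.318, -0.619); φ = arcsin(p_z) ≈ -38.25°, λ = atan2(p_y, p_x) ≈ -23.88°.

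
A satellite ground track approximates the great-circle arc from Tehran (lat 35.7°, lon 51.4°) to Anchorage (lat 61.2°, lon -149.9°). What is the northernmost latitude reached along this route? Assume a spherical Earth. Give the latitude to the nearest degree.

≈ 82°

The great circle lies in the plane with unit normal n̂ = (p₁ × p₂)/|p₁ × p₂|.
Here n̂_z ≈ +0.144; the vertex latitude is φ_max = arccos|n̂_z| ≈ 81.7°.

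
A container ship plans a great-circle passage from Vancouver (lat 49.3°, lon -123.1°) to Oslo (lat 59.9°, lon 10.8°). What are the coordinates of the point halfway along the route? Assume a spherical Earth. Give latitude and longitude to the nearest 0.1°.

≈ lat 73.8°, lon -73.2°

Convert each endpoint to a unit vector on the sphere (x = cos φ cos λ, y = cos φ sin λ, z = sin φ).
The central angle between the endpoints is δ = arccos(p₁·p₂) ≈ 1.127 rad (64.6°).
Interpolate at f = 1/2 with slerp weights a = sin((1−f)δ)/sin δ ≈ 0.591, b = sin(fδ)/sin δ ≈ 0.591.
p = a·p₁ + b·p₂ ≈ (0.081, -0.268, 0.960); φ = arcsin(p_z) ≈ 73.77°, λ = atan2(p_y, p_x) ≈ -73.20°.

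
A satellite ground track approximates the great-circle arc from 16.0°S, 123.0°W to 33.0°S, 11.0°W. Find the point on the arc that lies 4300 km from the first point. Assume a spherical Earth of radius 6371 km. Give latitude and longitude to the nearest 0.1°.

Convert each endpoint to a unit vector on the sphere (x = cos φ cos λ, y = cos φ sin λ, z = sin φ).
The central angle between the endpoints is δ = arccos(p₁·p₂) ≈ 1.723 rad (98.7°). The total great-circle distance is δ·R ≈ 1.723 × 6371 ≈ 10979 km, so the target fraction is f = 4300/10979 ≈ 0.392.
Interpolate at f ≈ 0.392 with slerp weights a = sin((1−f)δ)/sin δ ≈ 0.877, b = sin(fδ)/sin δ ≈ 0.632.
p = a·p₁ + b·p₂ ≈ (0.061, -0.808, -0.586); φ = arcsin(p_z) ≈ -35.87°, λ = atan2(p_y, p_x) ≈ -85.65°.

≈ 35.9°S, 85.7°W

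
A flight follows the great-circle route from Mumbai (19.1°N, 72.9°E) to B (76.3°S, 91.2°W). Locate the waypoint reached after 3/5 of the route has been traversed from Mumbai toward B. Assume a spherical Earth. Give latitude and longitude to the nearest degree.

Write both endpoints as unit vectors p₁, p₂ with components (cos φ cos λ, cos φ sin λ, sin φ).
The central angle between the endpoints is δ = arccos(p₁·p₂) ≈ 2.133 rad (122.2°).
Interpolate at f = 3/5 with slerp weights a = sin((1−f)δ)/sin δ ≈ 0.891, b = sin(fδ)/sin δ ≈ 1.132.
p = a·p₁ + b·p₂ ≈ (0.242, 0.536, -0.809); φ = arcsin(p_z) ≈ -53.97°, λ = atan2(p_y, p_x) ≈ 65.72°.

≈ (54°S, 66°E)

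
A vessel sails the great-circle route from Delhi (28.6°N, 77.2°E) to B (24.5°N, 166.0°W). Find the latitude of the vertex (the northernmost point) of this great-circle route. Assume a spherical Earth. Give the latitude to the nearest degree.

The great circle lies in the plane with unit normal n̂ = (p₁ × p₂)/|p₁ × p₂|.
Here n̂_z ≈ +0.723; the vertex latitude is φ_max = arccos|n̂_z| ≈ 43.7°.
Check via Clairaut: cos φ_max = |cos φ₁| · sin C = cos(28.6°)·sin(55.4°) ≈ 0.723, again giving ≈ 43.7°.

≈ 44°N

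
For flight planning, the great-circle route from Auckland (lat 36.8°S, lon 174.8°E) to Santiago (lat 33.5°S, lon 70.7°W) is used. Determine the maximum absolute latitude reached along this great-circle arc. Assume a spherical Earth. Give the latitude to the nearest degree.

The great circle lies in the plane with unit normal n̂ = (p₁ × p₂)/|p₁ × p₂|.
Here n̂_z ≈ +0.608; the vertex latitude is φ_max = arccos|n̂_z| ≈ 52.5°.
Check via Clairaut: cos φ_max = |cos φ₁| · sin C = cos(36.8°)·sin(130.5°) ≈ 0.608, again giving ≈ 52.5°.

≈ 53°S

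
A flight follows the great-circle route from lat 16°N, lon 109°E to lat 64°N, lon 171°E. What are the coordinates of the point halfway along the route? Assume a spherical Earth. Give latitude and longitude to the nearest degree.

≈ lat 44°N, lon 127°E

From cos δ = sin φ₁ sin φ₂ + cos φ₁ cos φ₂ cos Δλ, the central angle is δ ≈ 1.109 rad (63.5°).
Interpolate at f = 1/2 with slerp weights a = sin((1−f)δ)/sin δ ≈ 0.588, b = sin(fδ)/sin δ ≈ 0.588.
p = a·p₁ + b·p₂ ≈ (-0.439, 0.575, 0.691); φ = arcsin(p_z) ≈ 43.69°, λ = atan2(p_y, p_x) ≈ 127.35°.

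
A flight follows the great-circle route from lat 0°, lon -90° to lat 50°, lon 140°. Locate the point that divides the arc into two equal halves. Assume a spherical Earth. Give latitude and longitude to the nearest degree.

≈ lat 45°, lon -130°

Write both endpoints as unit vectors p₁, p₂ with components (cos φ cos λ, cos φ sin λ, sin φ).
The central angle between the endpoints is δ = arccos(p₁·p₂) ≈ 1.997 rad (114.4°).
Interpolate at f = 1/2 with slerp weights a = sin((1−f)δ)/sin δ ≈ 0.923, b = sin(fδ)/sin δ ≈ 0.923.
p = a·p₁ + b·p₂ ≈ (-0.455, -0.542, 0.707); φ = arcsin(p_z) ≈ 45.00°, λ = atan2(p_y, p_x) ≈ -130.00°.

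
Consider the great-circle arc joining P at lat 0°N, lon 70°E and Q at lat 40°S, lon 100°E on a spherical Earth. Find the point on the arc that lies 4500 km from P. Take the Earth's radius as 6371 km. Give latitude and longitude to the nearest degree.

Write both endpoints as unit vectors p₁, p₂ with components (cos φ cos λ, cos φ sin λ, sin φ).
The central angle between the endpoints is δ = arccos(p₁·p₂) ≈ 0.845 rad (48.4°). The total great-circle distance is δ·R ≈ 0.845 × 6371 ≈ 5386 km, so the target fraction is f = 4500/5386 ≈ 0.835.
Interpolate at f ≈ 0.835 with slerp weights a = sin((1−f)δ)/sin δ ≈ 0.185, b = sin(fδ)/sin δ ≈ 0.867.
p = a·p₁ + b·p₂ ≈ (-0.052, 0.829, -0.558); φ = arcsin(p_z) ≈ -33.89°, λ = atan2(p_y, p_x) ≈ 93.59°.

≈ lat 34°S, lon 94°E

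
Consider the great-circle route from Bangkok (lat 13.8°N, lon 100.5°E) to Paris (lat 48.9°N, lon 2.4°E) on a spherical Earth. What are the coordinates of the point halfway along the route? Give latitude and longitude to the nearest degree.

Write both endpoints as unit vectors p₁, p₂ with components (cos φ cos λ, cos φ sin λ, sin φ).
The central angle between the endpoints is δ = arccos(p₁·p₂) ≈ 1.481 rad (84.8°).
Interpolate at f = 1/2 with slerp weights a = sin((1−f)δ)/sin δ ≈ 0.677, b = sin(fδ)/sin δ ≈ 0.677.
p = a·p₁ + b·p₂ ≈ (0.325, 0.665, 0.672); φ = arcsin(p_z) ≈ 42.22°, λ = atan2(p_y, p_x) ≈ 63.97°.

≈ lat 42°N, lon 64°E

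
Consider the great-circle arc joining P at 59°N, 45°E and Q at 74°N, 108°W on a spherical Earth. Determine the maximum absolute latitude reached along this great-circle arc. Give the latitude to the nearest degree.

≈ 85°N

The great circle lies in the plane with unit normal n̂ = (p₁ × p₂)/|p₁ × p₂|.
Here n̂_z ≈ -0.090; the vertex latitude is φ_max = arccos|n̂_z| ≈ 84.8°.
Check via Clairaut: cos φ_max = |cos φ₁| · sin C = cos(59.0°)·sin(10.1°) ≈ 0.090, again giving ≈ 84.8°.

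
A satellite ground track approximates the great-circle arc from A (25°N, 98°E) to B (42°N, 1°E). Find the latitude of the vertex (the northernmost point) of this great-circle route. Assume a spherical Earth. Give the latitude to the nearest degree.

≈ 47°N

The great circle lies in the plane with unit normal n̂ = (p₁ × p₂)/|p₁ × p₂|.
Here n̂_z ≈ -0.682; the vertex latitude is φ_max = arccos|n̂_z| ≈ 47.0°.
Check via Clairaut: cos φ_max = |cos φ₁| · sin C = cos(25.0°)·sin(48.8°) ≈ 0.682, again giving ≈ 47.0°.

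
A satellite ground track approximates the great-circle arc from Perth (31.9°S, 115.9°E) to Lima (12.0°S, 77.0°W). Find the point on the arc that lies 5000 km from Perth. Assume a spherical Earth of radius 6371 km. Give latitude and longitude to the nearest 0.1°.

Convert each endpoint to a unit vector on the sphere (x = cos φ cos λ, y = cos φ sin λ, z = sin φ).
The central angle between the endpoints is δ = arccos(p₁·p₂) ≈ 2.346 rad (134.4°). The total great-circle distance is δ·R ≈ 2.346 × 6371 ≈ 14944 km, so the target fraction is f = 5000/14944 ≈ 0.335.
Interpolate at f ≈ 0.335 with slerp weights a = sin((1−f)δ)/sin δ ≈ 1.399, b = sin(fδ)/sin δ ≈ 0.989.
p = a·p₁ + b·p₂ ≈ (-0.301, 0.126, -0.945); φ = arcsin(p_z) ≈ -70.93°, λ = atan2(p_y, p_x) ≈ 157.29°.

≈ 70.9°S, 157.3°E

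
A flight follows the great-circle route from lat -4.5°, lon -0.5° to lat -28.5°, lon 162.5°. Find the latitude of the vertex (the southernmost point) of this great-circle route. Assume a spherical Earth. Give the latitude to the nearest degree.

≈ -65°

The great circle lies in the plane with unit normal n̂ = (p₁ × p₂)/|p₁ × p₂|.
Here n̂_z ≈ +0.427; the vertex latitude is φ_max = arccos|n̂_z| ≈ 64.7°.
Check via Clairaut: cos φ_max = |cos φ₁| · sin C = cos(4.5°)·sin(154.6°) ≈ 0.427, again giving ≈ 64.7°.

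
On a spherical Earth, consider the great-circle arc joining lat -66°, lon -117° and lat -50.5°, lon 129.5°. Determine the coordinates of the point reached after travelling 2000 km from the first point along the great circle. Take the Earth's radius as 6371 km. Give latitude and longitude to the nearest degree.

Convert each endpoint to a unit vector on the sphere (x = cos φ cos λ, y = cos φ sin λ, z = sin φ).
The central angle between the endpoints is δ = arccos(p₁·p₂) ≈ 0.925 rad (53.0°). The total great-circle distance is δ·R ≈ 0.925 × 6371 ≈ 5894 km, so the target fraction is f = 2000/5894 ≈ 0.339.
Interpolate at f ≈ 0.339 with slerp weights a = sin((1−f)δ)/sin δ ≈ 0.718, b = sin(fδ)/sin δ ≈ 0.387.
p = a·p₁ + b·p₂ ≈ (-0.289, -0.071, -0.955); φ = arcsin(p_z) ≈ -72.69°, λ = atan2(p_y, p_x) ≈ -166.27°.

≈ lat -73°, lon -166°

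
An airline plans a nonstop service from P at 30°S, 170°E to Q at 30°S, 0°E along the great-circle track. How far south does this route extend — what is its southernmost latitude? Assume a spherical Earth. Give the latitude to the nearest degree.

≈ 81°S

The great circle lies in the plane with unit normal n̂ = (p₁ × p₂)/|p₁ × p₂|.
Here n̂_z ≈ -0.149; the vertex latitude is φ_max = arccos|n̂_z| ≈ 81.4°.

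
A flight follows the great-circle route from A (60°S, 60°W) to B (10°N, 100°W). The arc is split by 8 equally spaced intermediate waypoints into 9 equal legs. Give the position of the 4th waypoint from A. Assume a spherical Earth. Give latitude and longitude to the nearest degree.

≈ (30°S, 85°W)

From cos δ = sin φ₁ sin φ₂ + cos φ₁ cos φ₂ cos Δλ, the central angle is δ ≈ 1.342 rad (76.9°).
Interpolate at f = 4/9 with slerp weights a = sin((1−f)δ)/sin δ ≈ 0.697, b = sin(fδ)/sin δ ≈ 0.577.
p = a·p₁ + b·p₂ ≈ (0.076, -0.861, -0.503); φ = arcsin(p_z) ≈ -30.20°, λ = atan2(p_y, p_x) ≈ -84.99°.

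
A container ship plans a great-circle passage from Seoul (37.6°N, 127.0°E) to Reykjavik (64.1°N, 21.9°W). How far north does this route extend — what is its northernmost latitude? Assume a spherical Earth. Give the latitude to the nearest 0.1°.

≈ 79.4°N

The great circle lies in the plane with unit normal n̂ = (p₁ × p₂)/|p₁ × p₂|.
Here n̂_z ≈ -0.185; the vertex latitude is φ_max = arccos|n̂_z| ≈ 79.4°.
Check via Clairaut: cos φ_max = |cos φ₁| · sin C = cos(37.6°)·sin(13.5°) ≈ 0.185, again giving ≈ 79.4°.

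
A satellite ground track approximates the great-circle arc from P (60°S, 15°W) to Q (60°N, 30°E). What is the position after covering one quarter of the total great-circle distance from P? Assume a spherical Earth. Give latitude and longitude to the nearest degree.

Write both endpoints as unit vectors p₁, p₂ with components (cos φ cos λ, cos φ sin λ, sin φ).
The central angle between the endpoints is δ = arccos(p₁·p₂) ≈ 2.181 rad (125.0°).
Interpolate at f = 1/4 with slerp weights a = sin((1−f)δ)/sin δ ≈ 1.218, b = sin(fδ)/sin δ ≈ 0.633.
p = a·p₁ + b·p₂ ≈ (0.862, 0.001, -0.506); φ = arcsin(p_z) ≈ -30.43°, λ = atan2(p_y, p_x) ≈ 0.04°.

≈ (30°S, 0°E)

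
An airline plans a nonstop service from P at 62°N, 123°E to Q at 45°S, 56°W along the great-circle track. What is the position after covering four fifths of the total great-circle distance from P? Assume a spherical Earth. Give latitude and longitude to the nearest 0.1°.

≈ 12.4°S, 55.1°W

From cos δ = sin φ₁ sin φ₂ + cos φ₁ cos φ₂ cos Δλ, the central angle is δ ≈ 2.845 rad (163.0°).
Interpolate at f = 4/5 with slerp weights a = sin((1−f)δ)/sin δ ≈ 1.842, b = sin(fδ)/sin δ ≈ 2.604.
p = a·p₁ + b·p₂ ≈ (0.559, -0.801, -0.215); φ = arcsin(p_z) ≈ -12.41°, λ = atan2(p_y, p_x) ≈ -55.11°.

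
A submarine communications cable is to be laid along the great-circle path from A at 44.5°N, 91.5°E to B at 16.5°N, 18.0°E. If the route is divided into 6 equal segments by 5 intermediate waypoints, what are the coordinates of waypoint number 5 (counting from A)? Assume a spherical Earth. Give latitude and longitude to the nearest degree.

Write both endpoints as unit vectors p₁, p₂ with components (cos φ cos λ, cos φ sin λ, sin φ).
The central angle between the endpoints is δ = arccos(p₁·p₂) ≈ 1.167 rad (66.8°).
Interpolate at f = 5/6 with slerp weights a = sin((1−f)δ)/sin δ ≈ 0.210, b = sin(fδ)/sin δ ≈ 0.899.
p = a·p₁ + b·p₂ ≈ (0.815, 0.416, 0.402); φ = arcsin(p_z) ≈ 23.73°, λ = atan2(p_y, p_x) ≈ 27.03°.

≈ 24°N, 27°E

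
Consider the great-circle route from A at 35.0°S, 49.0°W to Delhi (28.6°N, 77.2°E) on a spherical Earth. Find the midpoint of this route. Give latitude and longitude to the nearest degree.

Write both endpoints as unit vectors p₁, p₂ with components (cos φ cos λ, cos φ sin λ, sin φ).
The central angle between the endpoints is δ = arccos(p₁·p₂) ≈ 2.345 rad (134.4°).
Interpolate at f = 1/2 with slerp weights a = sin((1−f)δ)/sin δ ≈ 1.290, b = sin(fδ)/sin δ ≈ 1.290.
p = a·p₁ + b·p₂ ≈ (0.944, 0.307, -0.122); φ = arcsin(p_z) ≈ -7.03°, λ = atan2(p_y, p_x) ≈ 18.01°.

≈ 7°S, 18°E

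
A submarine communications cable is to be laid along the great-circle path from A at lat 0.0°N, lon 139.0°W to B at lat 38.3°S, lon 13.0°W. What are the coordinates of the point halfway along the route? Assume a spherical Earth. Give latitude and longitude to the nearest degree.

Write both endpoints as unit vectors p₁, p₂ with components (cos φ cos λ, cos φ sin λ, sin φ).
The central angle between the endpoints is δ = arccos(p₁·p₂) ≈ 2.050 rad (117.5°).
Interpolate at f = 1/2 with slerp weights a = sin((1−f)δ)/sin δ ≈ 0.963, b = sin(fδ)/sin δ ≈ 0.963.
p = a·p₁ + b·p₂ ≈ (0.010, -0.802, -0.597); φ = arcsin(p_z) ≈ -36.66°, λ = atan2(p_y, p_x) ≈ -89.32°.

≈ lat 37°S, lon 89°W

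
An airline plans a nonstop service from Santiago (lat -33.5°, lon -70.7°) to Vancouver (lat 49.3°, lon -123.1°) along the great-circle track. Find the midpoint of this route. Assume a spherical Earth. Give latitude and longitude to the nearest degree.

From cos δ = sin φ₁ sin φ₂ + cos φ₁ cos φ₂ cos Δλ, the central angle is δ ≈ 1.658 rad (95.0°).
Interpolate at f = 1/2 with slerp weights a = sin((1−f)δ)/sin δ ≈ 0.740, b = sin(fδ)/sin δ ≈ 0.740.
p = a·p₁ + b·p₂ ≈ (-0.060, -0.986, 0.153); φ = arcsin(p_z) ≈ 8.78°, λ = atan2(p_y, p_x) ≈ -93.46°.

≈ lat 9°, lon -93°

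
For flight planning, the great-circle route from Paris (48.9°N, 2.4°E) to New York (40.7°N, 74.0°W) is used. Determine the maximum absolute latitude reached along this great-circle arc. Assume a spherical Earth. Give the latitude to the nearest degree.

The great circle lies in the plane with unit normal n̂ = (p₁ × p₂)/|p₁ × p₂|.
Here n̂_z ≈ -0.610; the vertex latitude is φ_max = arccos|n̂_z| ≈ 52.4°.
Check via Clairaut: cos φ_max = |cos φ₁| · sin C = cos(48.9°)·sin(68.2°) ≈ 0.610, again giving ≈ 52.4°.

≈ 52°N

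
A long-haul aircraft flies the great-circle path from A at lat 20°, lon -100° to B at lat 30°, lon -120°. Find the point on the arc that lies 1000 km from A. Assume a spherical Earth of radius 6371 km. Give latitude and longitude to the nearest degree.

The haversine formula gives a central angle δ ≈ 0.360 rad (20.7°) between the endpoints. The total great-circle distance is δ·R ≈ 0.360 × 6371 ≈ 2297 km, so the target fraction is f = 1000/2297 ≈ 0.435.
Interpolate at f ≈ 0.435 with slerp weights a = sin((1−f)δ)/sin δ ≈ 0.573, b = sin(fδ)/sin δ ≈ 0.443.
p = a·p₁ + b·p₂ ≈ (-0.285, -0.863, 0.418); φ = arcsin(p_z) ≈ 24.68°, λ = atan2(p_y, p_x) ≈ -108.31°.

≈ lat 25°, lon -108°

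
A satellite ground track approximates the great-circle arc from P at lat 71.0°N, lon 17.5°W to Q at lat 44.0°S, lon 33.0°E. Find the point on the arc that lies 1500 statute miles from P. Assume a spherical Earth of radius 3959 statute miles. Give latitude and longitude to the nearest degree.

≈ lat 52°N, lon 5°E

Convert each endpoint to a unit vector on the sphere (x = cos φ cos λ, y = cos φ sin λ, z = sin φ).
The central angle between the endpoints is δ = arccos(p₁·p₂) ≈ 2.103 rad (120.5°). The total great-circle distance is δ·R ≈ 2.103 × 3959 ≈ 8328 mi, so the target fraction is f = 1500/8328 ≈ 0.180.
Interpolate at f ≈ 0.180 with slerp weights a = sin((1−f)δ)/sin δ ≈ 1.147, b = sin(fδ)/sin δ ≈ 0.429.
p = a·p₁ + b·p₂ ≈ (0.615, 0.056, 0.786); φ = arcsin(p_z) ≈ 51.85°, λ = atan2(p_y, p_x) ≈ 5.19°.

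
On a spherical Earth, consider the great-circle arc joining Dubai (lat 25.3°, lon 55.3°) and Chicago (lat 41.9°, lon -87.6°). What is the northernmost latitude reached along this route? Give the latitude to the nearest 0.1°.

≈ 65.2°

The great circle lies in the plane with unit normal n̂ = (p₁ × p₂)/|p₁ × p₂|.
Here n̂_z ≈ -0.419; the vertex latitude is φ_max = arccos|n̂_z| ≈ 65.2°.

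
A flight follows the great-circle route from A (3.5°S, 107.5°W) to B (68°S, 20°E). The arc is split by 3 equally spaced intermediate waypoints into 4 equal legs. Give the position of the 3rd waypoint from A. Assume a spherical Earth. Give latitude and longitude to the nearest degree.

≈ (69°S, 53°W)

Convert each endpoint to a unit vector on the sphere (x = cos φ cos λ, y = cos φ sin λ, z = sin φ).
The central angle between the endpoints is δ = arccos(p₁·p₂) ≈ 1.743 rad (99.8°).
Interpolate at f = 3/4 with slerp weights a = sin((1−f)δ)/sin δ ≈ 0.428, b = sin(fδ)/sin δ ≈ 0.980.
p = a·p₁ + b·p₂ ≈ (0.216, -0.282, -0.935); φ = arcsin(p_z) ≈ -69.17°, λ = atan2(p_y, p_x) ≈ -52.52°.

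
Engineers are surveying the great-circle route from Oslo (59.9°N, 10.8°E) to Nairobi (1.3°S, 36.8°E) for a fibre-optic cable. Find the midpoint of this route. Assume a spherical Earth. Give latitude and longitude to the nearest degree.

The haversine formula gives a central angle δ ≈ 1.125 rad (64.5°) between the endpoints.
Interpolate at f = 1/2 with slerp weights a = sin((1−f)δ)/sin δ ≈ 0.591, b = sin(fδ)/sin δ ≈ 0.591.
p = a·p₁ + b·p₂ ≈ (0.764, 0.410, 0.498); φ = arcsin(p_z) ≈ 29.87°, λ = atan2(p_y, p_x) ≈ 28.18°.

≈ 30°N, 28°E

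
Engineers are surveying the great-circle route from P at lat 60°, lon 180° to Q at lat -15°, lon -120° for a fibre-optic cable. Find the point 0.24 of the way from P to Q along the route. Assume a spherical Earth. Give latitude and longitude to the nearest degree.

Convert each endpoint to a unit vector on the sphere (x = cos φ cos λ, y = cos φ sin λ, z = sin φ).
The central angle between the endpoints is δ = arccos(p₁·p₂) ≈ 1.553 rad (89.0°).
Interpolate at f = 0.24 with slerp weights a = sin((1−f)δ)/sin δ ≈ 0.925, b = sin(fδ)/sin δ ≈ 0.364.
p = a·p₁ + b·p₂ ≈ (-0.638, -0.305, 0.707); φ = arcsin(p_z) ≈ 44.97°, λ = atan2(p_y, p_x) ≈ -154.48°.

≈ lat 45°, lon -154°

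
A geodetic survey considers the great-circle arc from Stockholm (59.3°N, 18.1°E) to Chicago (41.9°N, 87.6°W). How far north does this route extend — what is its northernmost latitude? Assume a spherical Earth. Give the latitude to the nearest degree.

The great circle lies in the plane with unit normal n̂ = (p₁ × p₂)/|p₁ × p₂|.
Here n̂_z ≈ -0.415; the vertex latitude is φ_max = arccos|n̂_z| ≈ 65.5°.

≈ 65°N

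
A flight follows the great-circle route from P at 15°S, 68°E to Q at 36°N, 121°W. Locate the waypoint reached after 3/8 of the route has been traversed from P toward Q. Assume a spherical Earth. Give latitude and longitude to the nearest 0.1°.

Convert each endpoint to a unit vector on the sphere (x = cos φ cos λ, y = cos φ sin λ, z = sin φ).
The central angle between the endpoints is δ = arccos(p₁·p₂) ≈ 2.749 rad (157.5°).
Interpolate at f = 3/8 with slerp weights a = sin((1−f)δ)/sin δ ≈ 2.586, b = sin(fδ)/sin δ ≈ 2.243.
p = a·p₁ + b·p₂ ≈ (0.001, 0.761, 0.649); φ = arcsin(p_z) ≈ 40.45°, λ = atan2(p_y, p_x) ≈ 89.90°.

≈ 40.5°N, 89.9°E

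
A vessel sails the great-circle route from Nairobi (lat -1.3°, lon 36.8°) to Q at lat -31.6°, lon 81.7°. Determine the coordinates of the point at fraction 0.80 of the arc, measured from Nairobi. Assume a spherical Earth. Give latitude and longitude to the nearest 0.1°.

Write both endpoints as unit vectors p₁, p₂ with components (cos φ cos λ, cos φ sin λ, sin φ).
The central angle between the endpoints is δ = arccos(p₁·p₂) ≈ 0.908 rad (52.0°).
Interpolate at f = 0.80 with slerp weights a = sin((1−f)δ)/sin δ ≈ 0.229, b = sin(fδ)/sin δ ≈ 0.843.
p = a·p₁ + b·p₂ ≈ (0.287, 0.847, -0.447); φ = arcsin(p_z) ≈ -26.53°, λ = atan2(p_y, p_x) ≈ 71.29°.

≈ lat -26.5°, lon 71.3°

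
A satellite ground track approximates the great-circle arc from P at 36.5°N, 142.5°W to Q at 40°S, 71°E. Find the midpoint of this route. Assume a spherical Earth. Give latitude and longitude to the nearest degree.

Convert each endpoint to a unit vector on the sphere (x = cos φ cos λ, y = cos φ sin λ, z = sin φ).
The central angle between the endpoints is δ = arccos(p₁·p₂) ≈ 2.681 rad (153.6°).
Interpolate at f = 1/2 with slerp weights a = sin((1−f)δ)/sin δ ≈ 2.191, b = sin(fδ)/sin δ ≈ 2.191.
p = a·p₁ + b·p₂ ≈ (-0.851, 0.515, -0.105); φ = arcsin(p_z) ≈ -6.03°, λ = atan2(p_y, p_x) ≈ 148.83°.

≈ 6°S, 149°E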